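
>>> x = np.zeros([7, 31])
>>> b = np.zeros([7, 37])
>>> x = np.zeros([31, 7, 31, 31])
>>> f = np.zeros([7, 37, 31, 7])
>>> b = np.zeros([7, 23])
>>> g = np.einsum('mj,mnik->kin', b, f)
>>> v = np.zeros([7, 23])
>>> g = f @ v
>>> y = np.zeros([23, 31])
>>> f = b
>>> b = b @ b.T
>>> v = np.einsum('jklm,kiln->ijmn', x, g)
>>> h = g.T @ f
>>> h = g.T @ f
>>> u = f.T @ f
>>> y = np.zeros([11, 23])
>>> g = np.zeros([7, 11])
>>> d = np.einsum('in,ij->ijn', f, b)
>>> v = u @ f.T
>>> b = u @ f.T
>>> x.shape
(31, 7, 31, 31)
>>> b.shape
(23, 7)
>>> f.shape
(7, 23)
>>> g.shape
(7, 11)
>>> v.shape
(23, 7)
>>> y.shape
(11, 23)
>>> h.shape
(23, 31, 37, 23)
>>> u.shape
(23, 23)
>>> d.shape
(7, 7, 23)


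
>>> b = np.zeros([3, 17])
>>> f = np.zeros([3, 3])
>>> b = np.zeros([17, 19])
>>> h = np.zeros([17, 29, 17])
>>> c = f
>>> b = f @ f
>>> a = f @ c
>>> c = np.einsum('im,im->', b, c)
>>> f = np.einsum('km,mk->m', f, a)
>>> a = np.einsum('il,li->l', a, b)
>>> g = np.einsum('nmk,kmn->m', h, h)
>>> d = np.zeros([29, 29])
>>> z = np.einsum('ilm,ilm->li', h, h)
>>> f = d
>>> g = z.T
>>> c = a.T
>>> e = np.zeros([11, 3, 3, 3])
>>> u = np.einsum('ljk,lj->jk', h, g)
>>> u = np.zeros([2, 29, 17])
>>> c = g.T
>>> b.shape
(3, 3)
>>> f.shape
(29, 29)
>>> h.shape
(17, 29, 17)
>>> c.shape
(29, 17)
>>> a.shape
(3,)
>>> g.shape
(17, 29)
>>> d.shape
(29, 29)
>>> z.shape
(29, 17)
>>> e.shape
(11, 3, 3, 3)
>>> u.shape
(2, 29, 17)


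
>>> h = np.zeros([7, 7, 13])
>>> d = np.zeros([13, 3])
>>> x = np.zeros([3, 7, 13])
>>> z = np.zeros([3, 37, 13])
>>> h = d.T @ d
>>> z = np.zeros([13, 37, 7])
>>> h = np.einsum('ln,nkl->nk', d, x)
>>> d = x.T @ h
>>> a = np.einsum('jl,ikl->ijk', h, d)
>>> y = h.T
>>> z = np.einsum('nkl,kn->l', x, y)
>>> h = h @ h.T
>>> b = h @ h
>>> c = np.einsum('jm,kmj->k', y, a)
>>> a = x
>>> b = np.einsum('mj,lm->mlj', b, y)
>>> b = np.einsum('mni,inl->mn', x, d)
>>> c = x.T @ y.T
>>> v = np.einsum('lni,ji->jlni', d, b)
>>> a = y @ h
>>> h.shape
(3, 3)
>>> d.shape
(13, 7, 7)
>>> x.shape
(3, 7, 13)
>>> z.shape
(13,)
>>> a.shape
(7, 3)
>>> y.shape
(7, 3)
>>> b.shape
(3, 7)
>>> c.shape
(13, 7, 7)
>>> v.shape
(3, 13, 7, 7)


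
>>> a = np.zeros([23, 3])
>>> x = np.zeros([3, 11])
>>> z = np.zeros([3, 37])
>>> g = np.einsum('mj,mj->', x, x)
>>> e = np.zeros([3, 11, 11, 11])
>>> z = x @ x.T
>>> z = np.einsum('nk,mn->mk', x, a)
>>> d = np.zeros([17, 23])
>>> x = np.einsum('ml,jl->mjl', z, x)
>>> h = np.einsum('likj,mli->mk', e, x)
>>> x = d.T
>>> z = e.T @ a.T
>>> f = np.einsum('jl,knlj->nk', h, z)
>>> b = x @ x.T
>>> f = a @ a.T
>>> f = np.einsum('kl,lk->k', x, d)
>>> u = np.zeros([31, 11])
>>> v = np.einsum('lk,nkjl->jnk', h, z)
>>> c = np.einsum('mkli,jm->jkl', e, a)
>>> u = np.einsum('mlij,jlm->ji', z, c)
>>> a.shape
(23, 3)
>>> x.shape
(23, 17)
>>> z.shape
(11, 11, 11, 23)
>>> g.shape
()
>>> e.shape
(3, 11, 11, 11)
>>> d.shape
(17, 23)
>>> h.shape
(23, 11)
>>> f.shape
(23,)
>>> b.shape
(23, 23)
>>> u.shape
(23, 11)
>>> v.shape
(11, 11, 11)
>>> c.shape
(23, 11, 11)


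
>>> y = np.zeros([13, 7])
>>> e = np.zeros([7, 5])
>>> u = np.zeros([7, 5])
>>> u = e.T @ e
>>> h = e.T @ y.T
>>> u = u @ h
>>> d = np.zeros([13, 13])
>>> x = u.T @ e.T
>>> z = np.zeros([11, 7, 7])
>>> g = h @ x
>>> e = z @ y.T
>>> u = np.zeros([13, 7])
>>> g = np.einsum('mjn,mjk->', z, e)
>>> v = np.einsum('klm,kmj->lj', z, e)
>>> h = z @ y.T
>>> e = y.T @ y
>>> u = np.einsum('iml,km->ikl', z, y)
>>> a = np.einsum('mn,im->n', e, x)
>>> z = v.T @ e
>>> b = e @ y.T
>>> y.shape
(13, 7)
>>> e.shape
(7, 7)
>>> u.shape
(11, 13, 7)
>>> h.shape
(11, 7, 13)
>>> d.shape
(13, 13)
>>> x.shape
(13, 7)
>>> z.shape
(13, 7)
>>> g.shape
()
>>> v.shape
(7, 13)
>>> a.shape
(7,)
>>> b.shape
(7, 13)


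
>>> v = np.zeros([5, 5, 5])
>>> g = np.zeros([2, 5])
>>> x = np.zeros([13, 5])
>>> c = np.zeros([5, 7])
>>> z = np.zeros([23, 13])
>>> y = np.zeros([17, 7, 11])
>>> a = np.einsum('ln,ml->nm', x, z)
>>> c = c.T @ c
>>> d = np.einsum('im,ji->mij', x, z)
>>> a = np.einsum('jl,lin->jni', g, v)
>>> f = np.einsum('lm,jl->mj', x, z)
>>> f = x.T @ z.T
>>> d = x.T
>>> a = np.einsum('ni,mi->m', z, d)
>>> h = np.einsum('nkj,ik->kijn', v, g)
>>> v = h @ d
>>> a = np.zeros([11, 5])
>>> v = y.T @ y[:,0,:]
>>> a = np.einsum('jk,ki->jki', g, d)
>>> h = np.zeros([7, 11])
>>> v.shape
(11, 7, 11)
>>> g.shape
(2, 5)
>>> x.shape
(13, 5)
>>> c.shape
(7, 7)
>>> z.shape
(23, 13)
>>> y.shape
(17, 7, 11)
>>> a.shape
(2, 5, 13)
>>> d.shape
(5, 13)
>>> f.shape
(5, 23)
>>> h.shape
(7, 11)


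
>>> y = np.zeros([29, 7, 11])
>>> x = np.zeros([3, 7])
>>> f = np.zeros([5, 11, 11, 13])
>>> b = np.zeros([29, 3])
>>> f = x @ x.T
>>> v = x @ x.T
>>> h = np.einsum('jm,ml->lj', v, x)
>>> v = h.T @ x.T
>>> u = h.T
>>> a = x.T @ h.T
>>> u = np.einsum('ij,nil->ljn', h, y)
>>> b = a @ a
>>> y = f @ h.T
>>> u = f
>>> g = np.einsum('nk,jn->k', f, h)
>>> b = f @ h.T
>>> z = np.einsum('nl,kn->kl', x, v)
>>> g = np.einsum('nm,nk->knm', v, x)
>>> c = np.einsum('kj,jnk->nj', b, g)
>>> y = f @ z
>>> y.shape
(3, 7)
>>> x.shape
(3, 7)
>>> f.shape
(3, 3)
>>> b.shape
(3, 7)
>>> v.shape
(3, 3)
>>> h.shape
(7, 3)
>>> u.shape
(3, 3)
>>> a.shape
(7, 7)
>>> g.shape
(7, 3, 3)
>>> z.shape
(3, 7)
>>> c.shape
(3, 7)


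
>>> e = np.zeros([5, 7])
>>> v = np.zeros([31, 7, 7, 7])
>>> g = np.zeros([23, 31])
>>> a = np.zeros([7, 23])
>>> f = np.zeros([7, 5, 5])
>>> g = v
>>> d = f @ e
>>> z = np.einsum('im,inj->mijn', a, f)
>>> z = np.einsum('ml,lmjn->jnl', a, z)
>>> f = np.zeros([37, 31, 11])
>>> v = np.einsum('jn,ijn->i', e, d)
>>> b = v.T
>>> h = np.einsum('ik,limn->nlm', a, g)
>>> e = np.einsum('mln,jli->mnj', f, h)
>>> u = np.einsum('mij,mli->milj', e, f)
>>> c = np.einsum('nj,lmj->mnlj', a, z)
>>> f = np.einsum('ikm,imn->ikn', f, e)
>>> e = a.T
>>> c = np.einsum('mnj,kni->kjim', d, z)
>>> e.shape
(23, 7)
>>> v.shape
(7,)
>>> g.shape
(31, 7, 7, 7)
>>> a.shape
(7, 23)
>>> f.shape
(37, 31, 7)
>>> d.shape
(7, 5, 7)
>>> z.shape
(5, 5, 23)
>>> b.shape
(7,)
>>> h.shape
(7, 31, 7)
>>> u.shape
(37, 11, 31, 7)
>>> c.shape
(5, 7, 23, 7)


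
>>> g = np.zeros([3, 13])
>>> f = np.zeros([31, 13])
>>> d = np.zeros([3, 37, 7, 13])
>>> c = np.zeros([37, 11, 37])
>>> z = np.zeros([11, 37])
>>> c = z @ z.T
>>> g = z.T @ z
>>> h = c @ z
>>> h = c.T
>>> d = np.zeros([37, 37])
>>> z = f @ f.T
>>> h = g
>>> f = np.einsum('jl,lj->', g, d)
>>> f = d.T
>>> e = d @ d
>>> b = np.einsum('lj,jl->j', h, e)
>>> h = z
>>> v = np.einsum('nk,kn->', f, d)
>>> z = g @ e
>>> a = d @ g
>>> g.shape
(37, 37)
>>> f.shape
(37, 37)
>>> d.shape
(37, 37)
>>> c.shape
(11, 11)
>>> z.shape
(37, 37)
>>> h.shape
(31, 31)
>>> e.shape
(37, 37)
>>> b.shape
(37,)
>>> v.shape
()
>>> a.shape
(37, 37)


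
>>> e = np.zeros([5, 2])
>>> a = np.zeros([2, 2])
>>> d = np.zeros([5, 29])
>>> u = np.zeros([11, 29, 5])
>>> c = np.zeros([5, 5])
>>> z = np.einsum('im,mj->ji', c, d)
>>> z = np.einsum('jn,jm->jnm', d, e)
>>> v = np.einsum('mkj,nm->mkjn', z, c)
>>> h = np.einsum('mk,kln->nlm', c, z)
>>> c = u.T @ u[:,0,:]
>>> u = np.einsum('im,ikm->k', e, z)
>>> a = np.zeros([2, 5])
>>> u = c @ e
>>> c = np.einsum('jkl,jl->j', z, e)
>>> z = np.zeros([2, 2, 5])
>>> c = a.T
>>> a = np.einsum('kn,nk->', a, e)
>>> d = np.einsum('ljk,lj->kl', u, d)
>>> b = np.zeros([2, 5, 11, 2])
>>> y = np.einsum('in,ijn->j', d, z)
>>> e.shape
(5, 2)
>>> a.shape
()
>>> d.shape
(2, 5)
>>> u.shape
(5, 29, 2)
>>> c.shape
(5, 2)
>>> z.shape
(2, 2, 5)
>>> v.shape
(5, 29, 2, 5)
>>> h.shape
(2, 29, 5)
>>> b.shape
(2, 5, 11, 2)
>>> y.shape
(2,)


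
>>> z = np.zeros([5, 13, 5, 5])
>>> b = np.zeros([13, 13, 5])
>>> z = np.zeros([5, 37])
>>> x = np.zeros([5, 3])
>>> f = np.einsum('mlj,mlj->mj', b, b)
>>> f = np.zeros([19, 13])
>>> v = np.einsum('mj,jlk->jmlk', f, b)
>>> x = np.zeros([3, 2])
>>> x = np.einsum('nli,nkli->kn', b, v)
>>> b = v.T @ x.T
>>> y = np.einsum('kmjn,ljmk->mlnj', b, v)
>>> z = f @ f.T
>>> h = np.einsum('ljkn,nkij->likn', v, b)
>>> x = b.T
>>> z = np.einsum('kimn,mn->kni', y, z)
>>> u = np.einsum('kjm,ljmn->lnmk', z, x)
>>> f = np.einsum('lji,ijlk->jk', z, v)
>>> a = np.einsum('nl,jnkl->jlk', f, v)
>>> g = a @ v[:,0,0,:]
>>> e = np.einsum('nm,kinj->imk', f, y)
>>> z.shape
(13, 19, 13)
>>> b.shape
(5, 13, 19, 19)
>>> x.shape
(19, 19, 13, 5)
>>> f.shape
(19, 5)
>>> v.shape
(13, 19, 13, 5)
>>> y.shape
(13, 13, 19, 19)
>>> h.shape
(13, 19, 13, 5)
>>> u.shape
(19, 5, 13, 13)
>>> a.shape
(13, 5, 13)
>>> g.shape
(13, 5, 5)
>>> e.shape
(13, 5, 13)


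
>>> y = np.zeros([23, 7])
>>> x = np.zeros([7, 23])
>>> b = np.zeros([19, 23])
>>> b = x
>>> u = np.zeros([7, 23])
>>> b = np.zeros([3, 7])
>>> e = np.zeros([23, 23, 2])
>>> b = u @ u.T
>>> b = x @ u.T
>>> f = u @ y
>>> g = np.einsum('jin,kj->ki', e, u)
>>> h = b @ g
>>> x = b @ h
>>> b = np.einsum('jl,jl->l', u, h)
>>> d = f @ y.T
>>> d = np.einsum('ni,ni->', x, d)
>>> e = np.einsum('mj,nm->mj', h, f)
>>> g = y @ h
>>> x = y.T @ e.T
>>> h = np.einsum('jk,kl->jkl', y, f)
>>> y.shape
(23, 7)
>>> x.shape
(7, 7)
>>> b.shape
(23,)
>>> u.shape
(7, 23)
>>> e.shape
(7, 23)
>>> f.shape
(7, 7)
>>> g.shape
(23, 23)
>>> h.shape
(23, 7, 7)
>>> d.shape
()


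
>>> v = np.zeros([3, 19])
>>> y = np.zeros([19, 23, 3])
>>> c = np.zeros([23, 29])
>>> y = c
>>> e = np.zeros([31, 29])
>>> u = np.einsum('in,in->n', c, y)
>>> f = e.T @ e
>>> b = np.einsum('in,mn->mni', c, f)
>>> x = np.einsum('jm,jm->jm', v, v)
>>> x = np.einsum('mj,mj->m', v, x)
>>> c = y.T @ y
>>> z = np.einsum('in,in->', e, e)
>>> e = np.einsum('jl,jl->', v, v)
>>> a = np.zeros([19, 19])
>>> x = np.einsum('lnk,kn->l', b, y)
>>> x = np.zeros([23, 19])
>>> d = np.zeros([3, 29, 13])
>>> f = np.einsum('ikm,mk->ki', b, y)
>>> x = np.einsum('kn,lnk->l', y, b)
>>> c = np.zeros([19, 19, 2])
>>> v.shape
(3, 19)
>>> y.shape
(23, 29)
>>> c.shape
(19, 19, 2)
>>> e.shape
()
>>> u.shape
(29,)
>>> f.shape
(29, 29)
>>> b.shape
(29, 29, 23)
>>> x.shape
(29,)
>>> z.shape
()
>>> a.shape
(19, 19)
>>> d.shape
(3, 29, 13)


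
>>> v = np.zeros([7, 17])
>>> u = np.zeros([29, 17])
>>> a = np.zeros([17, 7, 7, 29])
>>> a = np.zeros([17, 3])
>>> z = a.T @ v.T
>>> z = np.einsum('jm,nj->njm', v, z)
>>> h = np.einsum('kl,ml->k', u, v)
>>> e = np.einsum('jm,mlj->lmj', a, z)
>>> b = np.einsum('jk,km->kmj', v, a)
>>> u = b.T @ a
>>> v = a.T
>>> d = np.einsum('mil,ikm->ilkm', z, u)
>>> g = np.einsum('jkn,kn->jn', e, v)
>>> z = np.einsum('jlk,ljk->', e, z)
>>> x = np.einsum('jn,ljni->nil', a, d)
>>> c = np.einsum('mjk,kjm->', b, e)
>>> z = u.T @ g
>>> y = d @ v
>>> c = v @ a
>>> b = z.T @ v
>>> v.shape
(3, 17)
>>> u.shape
(7, 3, 3)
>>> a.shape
(17, 3)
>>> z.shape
(3, 3, 17)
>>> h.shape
(29,)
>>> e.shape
(7, 3, 17)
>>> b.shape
(17, 3, 17)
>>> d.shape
(7, 17, 3, 3)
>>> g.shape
(7, 17)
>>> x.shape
(3, 3, 7)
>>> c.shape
(3, 3)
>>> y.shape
(7, 17, 3, 17)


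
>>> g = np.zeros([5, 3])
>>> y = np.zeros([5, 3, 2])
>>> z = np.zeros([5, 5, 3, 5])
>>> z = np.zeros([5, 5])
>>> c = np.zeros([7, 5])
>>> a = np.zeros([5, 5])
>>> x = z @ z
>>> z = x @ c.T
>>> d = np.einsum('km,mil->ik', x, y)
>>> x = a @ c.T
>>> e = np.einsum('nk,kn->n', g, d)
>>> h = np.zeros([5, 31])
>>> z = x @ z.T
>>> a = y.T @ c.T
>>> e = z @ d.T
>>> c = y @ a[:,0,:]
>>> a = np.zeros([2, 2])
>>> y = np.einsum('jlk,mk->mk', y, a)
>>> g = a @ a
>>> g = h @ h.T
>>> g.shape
(5, 5)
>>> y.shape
(2, 2)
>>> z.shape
(5, 5)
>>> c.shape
(5, 3, 7)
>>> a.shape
(2, 2)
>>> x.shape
(5, 7)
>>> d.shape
(3, 5)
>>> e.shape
(5, 3)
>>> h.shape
(5, 31)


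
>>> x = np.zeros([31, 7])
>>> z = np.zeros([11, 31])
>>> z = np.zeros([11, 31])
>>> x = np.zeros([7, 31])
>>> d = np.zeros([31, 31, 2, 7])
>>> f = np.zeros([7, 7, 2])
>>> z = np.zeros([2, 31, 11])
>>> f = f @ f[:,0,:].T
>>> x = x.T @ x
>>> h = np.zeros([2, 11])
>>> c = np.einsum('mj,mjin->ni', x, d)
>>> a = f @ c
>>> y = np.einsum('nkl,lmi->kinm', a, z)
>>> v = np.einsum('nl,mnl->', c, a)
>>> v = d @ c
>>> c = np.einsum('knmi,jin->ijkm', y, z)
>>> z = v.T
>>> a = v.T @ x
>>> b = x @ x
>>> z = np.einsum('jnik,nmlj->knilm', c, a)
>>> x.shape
(31, 31)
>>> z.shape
(7, 2, 7, 31, 2)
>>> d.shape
(31, 31, 2, 7)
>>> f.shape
(7, 7, 7)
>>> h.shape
(2, 11)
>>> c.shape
(31, 2, 7, 7)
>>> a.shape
(2, 2, 31, 31)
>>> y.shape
(7, 11, 7, 31)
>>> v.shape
(31, 31, 2, 2)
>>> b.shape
(31, 31)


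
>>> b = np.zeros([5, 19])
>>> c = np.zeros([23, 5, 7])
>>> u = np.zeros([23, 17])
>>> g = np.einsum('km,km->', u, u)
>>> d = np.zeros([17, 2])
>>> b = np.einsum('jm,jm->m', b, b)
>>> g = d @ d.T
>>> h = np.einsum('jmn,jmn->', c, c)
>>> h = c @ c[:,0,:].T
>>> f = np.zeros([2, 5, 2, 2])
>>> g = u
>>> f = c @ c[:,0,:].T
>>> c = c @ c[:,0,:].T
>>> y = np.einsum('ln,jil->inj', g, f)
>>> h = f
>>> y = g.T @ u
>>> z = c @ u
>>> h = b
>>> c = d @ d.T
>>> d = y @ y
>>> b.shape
(19,)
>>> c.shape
(17, 17)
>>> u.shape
(23, 17)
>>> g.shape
(23, 17)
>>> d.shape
(17, 17)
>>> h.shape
(19,)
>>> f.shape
(23, 5, 23)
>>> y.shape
(17, 17)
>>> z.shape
(23, 5, 17)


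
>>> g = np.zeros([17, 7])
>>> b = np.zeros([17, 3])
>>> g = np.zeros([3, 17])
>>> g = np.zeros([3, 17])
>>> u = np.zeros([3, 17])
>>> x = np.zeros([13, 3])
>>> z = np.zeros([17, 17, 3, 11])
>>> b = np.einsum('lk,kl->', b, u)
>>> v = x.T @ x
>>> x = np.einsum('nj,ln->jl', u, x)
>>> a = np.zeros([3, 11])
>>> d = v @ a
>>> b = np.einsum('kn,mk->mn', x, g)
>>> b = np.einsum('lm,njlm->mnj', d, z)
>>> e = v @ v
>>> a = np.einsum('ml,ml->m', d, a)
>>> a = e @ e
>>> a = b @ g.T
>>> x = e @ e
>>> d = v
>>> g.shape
(3, 17)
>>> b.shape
(11, 17, 17)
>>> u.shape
(3, 17)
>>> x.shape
(3, 3)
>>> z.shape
(17, 17, 3, 11)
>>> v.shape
(3, 3)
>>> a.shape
(11, 17, 3)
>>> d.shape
(3, 3)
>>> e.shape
(3, 3)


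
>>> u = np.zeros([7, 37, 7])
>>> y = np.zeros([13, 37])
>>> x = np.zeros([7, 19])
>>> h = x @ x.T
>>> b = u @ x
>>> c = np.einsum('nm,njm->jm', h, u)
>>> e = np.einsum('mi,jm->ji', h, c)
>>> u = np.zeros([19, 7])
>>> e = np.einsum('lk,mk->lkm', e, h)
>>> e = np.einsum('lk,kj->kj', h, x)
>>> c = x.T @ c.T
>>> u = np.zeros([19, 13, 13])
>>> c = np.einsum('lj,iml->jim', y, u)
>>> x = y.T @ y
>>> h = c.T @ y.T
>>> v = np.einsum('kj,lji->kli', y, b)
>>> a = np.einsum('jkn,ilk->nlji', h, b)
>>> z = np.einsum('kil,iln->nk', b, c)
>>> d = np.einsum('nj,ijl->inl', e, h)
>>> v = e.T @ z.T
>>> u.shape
(19, 13, 13)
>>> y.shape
(13, 37)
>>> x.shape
(37, 37)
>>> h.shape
(13, 19, 13)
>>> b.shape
(7, 37, 19)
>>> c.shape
(37, 19, 13)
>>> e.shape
(7, 19)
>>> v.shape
(19, 13)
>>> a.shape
(13, 37, 13, 7)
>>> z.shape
(13, 7)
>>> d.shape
(13, 7, 13)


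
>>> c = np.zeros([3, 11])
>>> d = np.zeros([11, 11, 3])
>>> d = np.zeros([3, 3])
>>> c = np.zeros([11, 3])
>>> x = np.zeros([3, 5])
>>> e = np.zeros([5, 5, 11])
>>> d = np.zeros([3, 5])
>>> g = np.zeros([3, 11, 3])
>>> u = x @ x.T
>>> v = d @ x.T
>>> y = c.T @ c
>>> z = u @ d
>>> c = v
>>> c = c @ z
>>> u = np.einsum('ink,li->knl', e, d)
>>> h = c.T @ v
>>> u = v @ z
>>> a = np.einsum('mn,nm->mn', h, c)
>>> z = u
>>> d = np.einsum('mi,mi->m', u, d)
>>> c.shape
(3, 5)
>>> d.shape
(3,)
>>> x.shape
(3, 5)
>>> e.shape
(5, 5, 11)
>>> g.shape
(3, 11, 3)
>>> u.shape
(3, 5)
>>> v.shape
(3, 3)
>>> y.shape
(3, 3)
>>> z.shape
(3, 5)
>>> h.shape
(5, 3)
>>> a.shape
(5, 3)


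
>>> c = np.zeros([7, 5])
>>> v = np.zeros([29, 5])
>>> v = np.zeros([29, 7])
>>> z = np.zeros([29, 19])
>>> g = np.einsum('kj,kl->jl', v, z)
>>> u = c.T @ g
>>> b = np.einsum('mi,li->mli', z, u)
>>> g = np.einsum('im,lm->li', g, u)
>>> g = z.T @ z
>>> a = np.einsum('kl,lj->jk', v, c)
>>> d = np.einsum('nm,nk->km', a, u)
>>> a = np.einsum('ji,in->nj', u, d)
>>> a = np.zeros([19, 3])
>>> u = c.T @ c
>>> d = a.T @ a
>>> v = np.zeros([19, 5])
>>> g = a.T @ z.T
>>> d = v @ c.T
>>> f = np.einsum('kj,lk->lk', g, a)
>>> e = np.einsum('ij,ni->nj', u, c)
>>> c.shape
(7, 5)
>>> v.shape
(19, 5)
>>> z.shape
(29, 19)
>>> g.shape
(3, 29)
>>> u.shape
(5, 5)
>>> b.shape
(29, 5, 19)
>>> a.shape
(19, 3)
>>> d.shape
(19, 7)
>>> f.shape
(19, 3)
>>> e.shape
(7, 5)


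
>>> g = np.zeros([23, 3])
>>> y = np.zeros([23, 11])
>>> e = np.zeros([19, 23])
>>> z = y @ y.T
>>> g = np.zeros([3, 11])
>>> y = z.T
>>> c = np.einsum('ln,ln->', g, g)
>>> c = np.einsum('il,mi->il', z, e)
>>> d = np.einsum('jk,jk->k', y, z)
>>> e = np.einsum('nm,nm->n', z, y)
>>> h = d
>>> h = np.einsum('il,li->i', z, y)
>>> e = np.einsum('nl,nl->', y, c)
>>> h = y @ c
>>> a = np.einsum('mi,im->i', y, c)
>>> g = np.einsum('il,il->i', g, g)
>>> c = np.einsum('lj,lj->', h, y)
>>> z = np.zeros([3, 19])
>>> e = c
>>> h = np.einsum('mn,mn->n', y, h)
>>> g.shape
(3,)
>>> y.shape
(23, 23)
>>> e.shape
()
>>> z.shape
(3, 19)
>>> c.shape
()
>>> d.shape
(23,)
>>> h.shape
(23,)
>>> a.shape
(23,)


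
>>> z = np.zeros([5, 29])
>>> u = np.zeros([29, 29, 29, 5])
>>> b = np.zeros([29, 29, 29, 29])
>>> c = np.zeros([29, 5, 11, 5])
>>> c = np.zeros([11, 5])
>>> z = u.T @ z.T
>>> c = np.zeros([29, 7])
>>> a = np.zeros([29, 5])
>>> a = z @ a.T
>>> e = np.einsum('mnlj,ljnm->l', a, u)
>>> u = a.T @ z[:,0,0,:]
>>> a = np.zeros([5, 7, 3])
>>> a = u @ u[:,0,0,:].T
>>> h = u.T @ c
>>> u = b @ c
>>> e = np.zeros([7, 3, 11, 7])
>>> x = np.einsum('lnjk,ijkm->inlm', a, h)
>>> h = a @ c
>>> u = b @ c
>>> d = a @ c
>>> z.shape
(5, 29, 29, 5)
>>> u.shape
(29, 29, 29, 7)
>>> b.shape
(29, 29, 29, 29)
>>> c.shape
(29, 7)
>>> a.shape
(29, 29, 29, 29)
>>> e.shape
(7, 3, 11, 7)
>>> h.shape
(29, 29, 29, 7)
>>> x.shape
(5, 29, 29, 7)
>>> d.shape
(29, 29, 29, 7)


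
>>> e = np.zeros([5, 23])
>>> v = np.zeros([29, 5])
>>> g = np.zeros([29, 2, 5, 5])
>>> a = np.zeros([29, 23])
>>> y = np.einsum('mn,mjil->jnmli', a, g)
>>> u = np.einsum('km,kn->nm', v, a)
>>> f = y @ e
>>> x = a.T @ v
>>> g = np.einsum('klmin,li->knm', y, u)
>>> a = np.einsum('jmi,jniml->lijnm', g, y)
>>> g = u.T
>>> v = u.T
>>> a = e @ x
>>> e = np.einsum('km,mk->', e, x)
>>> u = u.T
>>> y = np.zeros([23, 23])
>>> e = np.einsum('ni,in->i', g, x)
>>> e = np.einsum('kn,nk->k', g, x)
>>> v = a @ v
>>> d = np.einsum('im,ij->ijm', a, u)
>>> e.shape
(5,)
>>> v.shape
(5, 23)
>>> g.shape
(5, 23)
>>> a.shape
(5, 5)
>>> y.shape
(23, 23)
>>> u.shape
(5, 23)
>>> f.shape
(2, 23, 29, 5, 23)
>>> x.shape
(23, 5)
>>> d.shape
(5, 23, 5)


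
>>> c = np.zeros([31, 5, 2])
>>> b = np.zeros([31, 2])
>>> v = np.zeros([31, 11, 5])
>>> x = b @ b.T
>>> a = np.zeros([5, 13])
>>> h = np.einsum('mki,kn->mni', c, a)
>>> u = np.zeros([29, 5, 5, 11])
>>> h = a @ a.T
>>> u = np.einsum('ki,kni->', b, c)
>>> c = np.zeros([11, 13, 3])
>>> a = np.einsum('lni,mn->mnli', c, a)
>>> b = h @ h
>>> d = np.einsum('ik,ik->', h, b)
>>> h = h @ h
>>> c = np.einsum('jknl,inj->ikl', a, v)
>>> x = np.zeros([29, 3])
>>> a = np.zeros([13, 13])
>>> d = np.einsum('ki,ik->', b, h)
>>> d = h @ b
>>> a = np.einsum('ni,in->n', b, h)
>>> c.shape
(31, 13, 3)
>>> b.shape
(5, 5)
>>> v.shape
(31, 11, 5)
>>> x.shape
(29, 3)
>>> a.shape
(5,)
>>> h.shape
(5, 5)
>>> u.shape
()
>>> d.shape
(5, 5)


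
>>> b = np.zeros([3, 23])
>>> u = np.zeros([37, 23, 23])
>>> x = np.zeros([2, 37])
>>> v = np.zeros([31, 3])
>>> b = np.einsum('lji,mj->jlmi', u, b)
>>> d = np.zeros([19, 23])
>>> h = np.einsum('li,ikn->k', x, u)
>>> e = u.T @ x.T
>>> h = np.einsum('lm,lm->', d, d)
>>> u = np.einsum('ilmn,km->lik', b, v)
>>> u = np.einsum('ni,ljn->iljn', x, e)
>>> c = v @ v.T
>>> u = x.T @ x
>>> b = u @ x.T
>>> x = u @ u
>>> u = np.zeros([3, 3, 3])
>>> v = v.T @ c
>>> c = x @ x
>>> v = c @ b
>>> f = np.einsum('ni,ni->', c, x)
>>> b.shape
(37, 2)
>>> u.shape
(3, 3, 3)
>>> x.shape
(37, 37)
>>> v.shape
(37, 2)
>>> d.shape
(19, 23)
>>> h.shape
()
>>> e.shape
(23, 23, 2)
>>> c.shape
(37, 37)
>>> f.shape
()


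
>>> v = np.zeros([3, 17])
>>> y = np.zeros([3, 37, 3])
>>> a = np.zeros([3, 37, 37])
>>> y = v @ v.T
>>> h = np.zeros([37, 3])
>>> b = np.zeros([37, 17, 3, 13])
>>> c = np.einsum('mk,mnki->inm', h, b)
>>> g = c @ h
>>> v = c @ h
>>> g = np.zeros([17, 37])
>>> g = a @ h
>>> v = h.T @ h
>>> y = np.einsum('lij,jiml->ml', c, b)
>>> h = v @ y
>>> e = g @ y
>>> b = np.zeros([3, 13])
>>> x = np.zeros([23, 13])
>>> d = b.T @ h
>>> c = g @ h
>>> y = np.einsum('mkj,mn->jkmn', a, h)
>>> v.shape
(3, 3)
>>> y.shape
(37, 37, 3, 13)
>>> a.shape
(3, 37, 37)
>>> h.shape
(3, 13)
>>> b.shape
(3, 13)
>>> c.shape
(3, 37, 13)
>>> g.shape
(3, 37, 3)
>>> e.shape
(3, 37, 13)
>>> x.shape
(23, 13)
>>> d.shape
(13, 13)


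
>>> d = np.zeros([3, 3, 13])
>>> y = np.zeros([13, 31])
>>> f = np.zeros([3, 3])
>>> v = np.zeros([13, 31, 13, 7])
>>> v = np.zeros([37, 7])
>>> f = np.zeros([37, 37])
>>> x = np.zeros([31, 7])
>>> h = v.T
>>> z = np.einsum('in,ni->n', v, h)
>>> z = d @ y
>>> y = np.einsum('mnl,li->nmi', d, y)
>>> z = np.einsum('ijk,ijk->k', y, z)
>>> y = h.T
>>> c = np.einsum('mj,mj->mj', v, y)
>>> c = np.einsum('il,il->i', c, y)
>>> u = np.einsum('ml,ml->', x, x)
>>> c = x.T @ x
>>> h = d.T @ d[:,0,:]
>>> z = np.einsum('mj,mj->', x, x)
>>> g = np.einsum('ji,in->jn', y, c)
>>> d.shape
(3, 3, 13)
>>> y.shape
(37, 7)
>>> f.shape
(37, 37)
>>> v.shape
(37, 7)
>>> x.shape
(31, 7)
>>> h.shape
(13, 3, 13)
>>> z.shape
()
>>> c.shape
(7, 7)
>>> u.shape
()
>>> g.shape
(37, 7)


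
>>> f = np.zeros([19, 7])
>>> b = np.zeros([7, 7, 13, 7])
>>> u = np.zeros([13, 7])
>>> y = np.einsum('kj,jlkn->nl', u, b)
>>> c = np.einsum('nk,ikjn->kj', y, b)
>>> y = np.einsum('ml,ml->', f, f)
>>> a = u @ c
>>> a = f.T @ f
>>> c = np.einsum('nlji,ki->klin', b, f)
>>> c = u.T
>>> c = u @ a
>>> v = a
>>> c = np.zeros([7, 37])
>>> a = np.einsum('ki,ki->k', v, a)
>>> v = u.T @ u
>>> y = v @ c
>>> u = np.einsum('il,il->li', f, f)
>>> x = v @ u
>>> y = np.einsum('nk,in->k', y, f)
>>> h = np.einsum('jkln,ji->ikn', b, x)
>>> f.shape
(19, 7)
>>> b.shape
(7, 7, 13, 7)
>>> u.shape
(7, 19)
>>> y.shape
(37,)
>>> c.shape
(7, 37)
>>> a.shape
(7,)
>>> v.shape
(7, 7)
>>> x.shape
(7, 19)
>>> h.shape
(19, 7, 7)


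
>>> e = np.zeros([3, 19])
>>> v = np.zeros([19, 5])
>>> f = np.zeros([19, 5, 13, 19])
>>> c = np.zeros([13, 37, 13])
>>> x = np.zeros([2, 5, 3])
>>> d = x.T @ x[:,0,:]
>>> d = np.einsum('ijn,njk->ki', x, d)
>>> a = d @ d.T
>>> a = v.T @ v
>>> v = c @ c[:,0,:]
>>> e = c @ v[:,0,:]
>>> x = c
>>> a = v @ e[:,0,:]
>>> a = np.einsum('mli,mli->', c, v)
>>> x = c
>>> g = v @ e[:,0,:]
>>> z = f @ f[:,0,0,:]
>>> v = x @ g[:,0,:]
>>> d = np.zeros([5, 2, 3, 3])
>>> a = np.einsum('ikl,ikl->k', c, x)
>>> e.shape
(13, 37, 13)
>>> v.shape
(13, 37, 13)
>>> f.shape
(19, 5, 13, 19)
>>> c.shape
(13, 37, 13)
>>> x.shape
(13, 37, 13)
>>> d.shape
(5, 2, 3, 3)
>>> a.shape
(37,)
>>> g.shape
(13, 37, 13)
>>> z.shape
(19, 5, 13, 19)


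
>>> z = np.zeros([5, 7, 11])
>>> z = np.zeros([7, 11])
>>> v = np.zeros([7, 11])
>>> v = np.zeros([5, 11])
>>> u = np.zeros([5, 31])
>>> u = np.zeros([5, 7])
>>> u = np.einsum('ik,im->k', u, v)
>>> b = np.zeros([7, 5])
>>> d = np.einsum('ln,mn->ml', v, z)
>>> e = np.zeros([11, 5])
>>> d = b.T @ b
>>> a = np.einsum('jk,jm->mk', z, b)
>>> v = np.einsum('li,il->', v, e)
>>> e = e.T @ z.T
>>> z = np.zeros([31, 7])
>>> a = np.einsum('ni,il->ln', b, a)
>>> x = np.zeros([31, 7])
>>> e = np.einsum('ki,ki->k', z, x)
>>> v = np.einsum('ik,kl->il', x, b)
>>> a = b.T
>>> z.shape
(31, 7)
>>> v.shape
(31, 5)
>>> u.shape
(7,)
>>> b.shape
(7, 5)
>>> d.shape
(5, 5)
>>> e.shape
(31,)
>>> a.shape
(5, 7)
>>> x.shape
(31, 7)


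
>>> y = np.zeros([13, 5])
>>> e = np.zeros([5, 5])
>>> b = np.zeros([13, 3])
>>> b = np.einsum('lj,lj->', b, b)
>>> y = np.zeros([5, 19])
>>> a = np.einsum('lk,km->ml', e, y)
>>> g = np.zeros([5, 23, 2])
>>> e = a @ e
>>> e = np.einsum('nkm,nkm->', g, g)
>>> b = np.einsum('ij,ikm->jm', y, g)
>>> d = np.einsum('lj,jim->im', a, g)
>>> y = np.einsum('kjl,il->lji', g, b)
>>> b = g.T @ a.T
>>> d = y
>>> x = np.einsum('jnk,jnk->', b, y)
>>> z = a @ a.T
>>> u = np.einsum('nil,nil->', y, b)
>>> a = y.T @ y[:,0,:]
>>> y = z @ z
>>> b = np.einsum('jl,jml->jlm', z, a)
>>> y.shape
(19, 19)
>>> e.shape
()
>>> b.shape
(19, 19, 23)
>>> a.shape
(19, 23, 19)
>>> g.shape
(5, 23, 2)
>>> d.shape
(2, 23, 19)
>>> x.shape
()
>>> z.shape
(19, 19)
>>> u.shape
()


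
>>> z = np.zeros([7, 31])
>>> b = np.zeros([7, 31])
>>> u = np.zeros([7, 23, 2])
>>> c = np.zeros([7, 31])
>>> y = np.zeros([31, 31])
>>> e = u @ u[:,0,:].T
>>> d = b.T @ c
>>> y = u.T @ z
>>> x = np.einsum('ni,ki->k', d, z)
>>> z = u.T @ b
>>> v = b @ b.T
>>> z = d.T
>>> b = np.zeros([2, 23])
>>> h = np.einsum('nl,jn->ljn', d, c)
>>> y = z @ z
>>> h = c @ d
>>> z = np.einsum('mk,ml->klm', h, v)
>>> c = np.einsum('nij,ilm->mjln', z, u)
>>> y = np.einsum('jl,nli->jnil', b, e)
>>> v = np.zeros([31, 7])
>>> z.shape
(31, 7, 7)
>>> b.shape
(2, 23)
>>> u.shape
(7, 23, 2)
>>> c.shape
(2, 7, 23, 31)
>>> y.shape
(2, 7, 7, 23)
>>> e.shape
(7, 23, 7)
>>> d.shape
(31, 31)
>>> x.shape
(7,)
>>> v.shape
(31, 7)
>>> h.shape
(7, 31)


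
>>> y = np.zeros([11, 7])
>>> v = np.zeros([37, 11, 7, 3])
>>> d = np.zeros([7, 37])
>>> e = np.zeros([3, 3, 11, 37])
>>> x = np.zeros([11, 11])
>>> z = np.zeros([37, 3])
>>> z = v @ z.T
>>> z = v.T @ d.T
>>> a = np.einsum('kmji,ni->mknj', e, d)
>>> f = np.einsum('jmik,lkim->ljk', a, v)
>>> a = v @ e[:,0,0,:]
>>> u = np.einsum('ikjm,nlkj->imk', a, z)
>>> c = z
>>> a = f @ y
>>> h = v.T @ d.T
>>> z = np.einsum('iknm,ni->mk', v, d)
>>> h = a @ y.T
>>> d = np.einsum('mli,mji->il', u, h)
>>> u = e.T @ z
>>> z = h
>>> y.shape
(11, 7)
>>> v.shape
(37, 11, 7, 3)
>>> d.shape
(11, 37)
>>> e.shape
(3, 3, 11, 37)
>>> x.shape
(11, 11)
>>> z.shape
(37, 3, 11)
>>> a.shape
(37, 3, 7)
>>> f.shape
(37, 3, 11)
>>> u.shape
(37, 11, 3, 11)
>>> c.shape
(3, 7, 11, 7)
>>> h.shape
(37, 3, 11)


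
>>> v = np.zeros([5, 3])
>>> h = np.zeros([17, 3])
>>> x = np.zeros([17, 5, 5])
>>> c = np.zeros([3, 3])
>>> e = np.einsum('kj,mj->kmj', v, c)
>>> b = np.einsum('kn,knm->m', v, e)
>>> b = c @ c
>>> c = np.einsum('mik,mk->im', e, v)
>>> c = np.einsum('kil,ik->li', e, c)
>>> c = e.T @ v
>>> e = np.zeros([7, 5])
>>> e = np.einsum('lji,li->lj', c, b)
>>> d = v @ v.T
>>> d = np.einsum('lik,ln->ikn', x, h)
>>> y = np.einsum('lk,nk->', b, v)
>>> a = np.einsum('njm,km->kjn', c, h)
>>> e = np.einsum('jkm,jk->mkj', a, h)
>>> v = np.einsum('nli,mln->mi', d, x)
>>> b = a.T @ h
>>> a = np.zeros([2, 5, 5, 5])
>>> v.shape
(17, 3)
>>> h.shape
(17, 3)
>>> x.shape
(17, 5, 5)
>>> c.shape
(3, 3, 3)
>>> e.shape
(3, 3, 17)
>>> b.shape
(3, 3, 3)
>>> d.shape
(5, 5, 3)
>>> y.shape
()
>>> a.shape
(2, 5, 5, 5)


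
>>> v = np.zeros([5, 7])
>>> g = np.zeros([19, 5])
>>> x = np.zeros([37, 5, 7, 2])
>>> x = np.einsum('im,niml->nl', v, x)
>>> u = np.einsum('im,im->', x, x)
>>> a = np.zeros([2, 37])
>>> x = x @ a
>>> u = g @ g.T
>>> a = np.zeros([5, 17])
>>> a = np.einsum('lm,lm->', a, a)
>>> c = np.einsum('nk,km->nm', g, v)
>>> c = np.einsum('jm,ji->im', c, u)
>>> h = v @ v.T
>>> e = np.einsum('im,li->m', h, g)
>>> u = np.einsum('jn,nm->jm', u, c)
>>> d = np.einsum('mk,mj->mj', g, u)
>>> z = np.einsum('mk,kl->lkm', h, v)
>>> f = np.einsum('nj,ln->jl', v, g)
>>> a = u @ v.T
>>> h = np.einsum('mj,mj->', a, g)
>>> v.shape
(5, 7)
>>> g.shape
(19, 5)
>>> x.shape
(37, 37)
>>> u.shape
(19, 7)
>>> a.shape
(19, 5)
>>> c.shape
(19, 7)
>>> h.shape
()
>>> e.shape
(5,)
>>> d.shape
(19, 7)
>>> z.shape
(7, 5, 5)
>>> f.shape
(7, 19)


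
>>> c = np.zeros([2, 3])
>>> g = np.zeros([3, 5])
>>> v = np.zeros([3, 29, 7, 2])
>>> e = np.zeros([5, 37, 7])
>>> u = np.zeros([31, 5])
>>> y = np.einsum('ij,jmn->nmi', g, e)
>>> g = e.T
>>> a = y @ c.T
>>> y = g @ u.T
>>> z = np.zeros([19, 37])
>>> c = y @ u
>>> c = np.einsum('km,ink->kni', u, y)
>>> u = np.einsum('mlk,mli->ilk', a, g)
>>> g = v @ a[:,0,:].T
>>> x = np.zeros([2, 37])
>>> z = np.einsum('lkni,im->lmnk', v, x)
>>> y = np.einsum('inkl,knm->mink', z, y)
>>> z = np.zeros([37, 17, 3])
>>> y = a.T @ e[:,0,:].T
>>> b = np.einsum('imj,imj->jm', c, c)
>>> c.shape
(31, 37, 7)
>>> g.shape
(3, 29, 7, 7)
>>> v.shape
(3, 29, 7, 2)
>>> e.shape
(5, 37, 7)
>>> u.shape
(5, 37, 2)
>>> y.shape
(2, 37, 5)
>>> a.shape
(7, 37, 2)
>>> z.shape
(37, 17, 3)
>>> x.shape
(2, 37)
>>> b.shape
(7, 37)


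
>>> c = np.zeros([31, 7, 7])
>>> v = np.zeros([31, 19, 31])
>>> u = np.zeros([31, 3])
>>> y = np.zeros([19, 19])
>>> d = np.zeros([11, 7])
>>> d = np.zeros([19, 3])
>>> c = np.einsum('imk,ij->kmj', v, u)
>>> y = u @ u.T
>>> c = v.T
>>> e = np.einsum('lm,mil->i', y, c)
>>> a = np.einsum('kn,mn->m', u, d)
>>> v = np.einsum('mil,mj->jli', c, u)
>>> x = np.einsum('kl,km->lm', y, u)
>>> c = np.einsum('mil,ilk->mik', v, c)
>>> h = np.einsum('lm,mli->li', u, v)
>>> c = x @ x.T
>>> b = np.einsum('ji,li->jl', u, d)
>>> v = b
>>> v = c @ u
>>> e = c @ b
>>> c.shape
(31, 31)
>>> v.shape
(31, 3)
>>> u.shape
(31, 3)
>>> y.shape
(31, 31)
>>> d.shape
(19, 3)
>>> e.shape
(31, 19)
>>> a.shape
(19,)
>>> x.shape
(31, 3)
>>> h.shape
(31, 19)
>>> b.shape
(31, 19)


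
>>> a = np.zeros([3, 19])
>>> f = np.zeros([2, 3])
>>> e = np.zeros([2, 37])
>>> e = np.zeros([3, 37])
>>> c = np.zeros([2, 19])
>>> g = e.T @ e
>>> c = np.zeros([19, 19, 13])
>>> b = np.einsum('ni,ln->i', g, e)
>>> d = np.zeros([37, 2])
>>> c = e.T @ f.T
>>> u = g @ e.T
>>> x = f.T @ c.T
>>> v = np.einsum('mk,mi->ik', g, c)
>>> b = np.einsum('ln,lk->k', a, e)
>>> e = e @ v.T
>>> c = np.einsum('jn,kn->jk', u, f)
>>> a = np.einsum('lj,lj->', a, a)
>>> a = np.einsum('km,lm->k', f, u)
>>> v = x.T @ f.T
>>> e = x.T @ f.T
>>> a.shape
(2,)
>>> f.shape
(2, 3)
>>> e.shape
(37, 2)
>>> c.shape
(37, 2)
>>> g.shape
(37, 37)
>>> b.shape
(37,)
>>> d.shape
(37, 2)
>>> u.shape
(37, 3)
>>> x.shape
(3, 37)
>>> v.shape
(37, 2)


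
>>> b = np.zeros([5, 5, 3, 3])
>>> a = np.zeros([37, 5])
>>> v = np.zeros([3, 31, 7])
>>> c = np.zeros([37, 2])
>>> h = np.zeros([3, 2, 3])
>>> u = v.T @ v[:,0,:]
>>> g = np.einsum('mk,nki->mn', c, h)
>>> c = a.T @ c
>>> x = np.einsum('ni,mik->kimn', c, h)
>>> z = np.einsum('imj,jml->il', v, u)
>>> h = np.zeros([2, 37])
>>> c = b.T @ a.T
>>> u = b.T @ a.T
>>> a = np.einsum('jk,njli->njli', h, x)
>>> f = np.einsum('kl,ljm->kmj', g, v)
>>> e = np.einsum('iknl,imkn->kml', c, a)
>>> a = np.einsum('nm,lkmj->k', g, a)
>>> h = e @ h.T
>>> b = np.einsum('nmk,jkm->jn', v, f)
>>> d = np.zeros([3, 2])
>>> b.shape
(37, 3)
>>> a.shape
(2,)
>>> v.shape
(3, 31, 7)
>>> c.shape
(3, 3, 5, 37)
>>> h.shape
(3, 2, 2)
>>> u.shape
(3, 3, 5, 37)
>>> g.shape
(37, 3)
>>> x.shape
(3, 2, 3, 5)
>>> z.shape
(3, 7)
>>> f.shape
(37, 7, 31)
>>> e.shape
(3, 2, 37)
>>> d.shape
(3, 2)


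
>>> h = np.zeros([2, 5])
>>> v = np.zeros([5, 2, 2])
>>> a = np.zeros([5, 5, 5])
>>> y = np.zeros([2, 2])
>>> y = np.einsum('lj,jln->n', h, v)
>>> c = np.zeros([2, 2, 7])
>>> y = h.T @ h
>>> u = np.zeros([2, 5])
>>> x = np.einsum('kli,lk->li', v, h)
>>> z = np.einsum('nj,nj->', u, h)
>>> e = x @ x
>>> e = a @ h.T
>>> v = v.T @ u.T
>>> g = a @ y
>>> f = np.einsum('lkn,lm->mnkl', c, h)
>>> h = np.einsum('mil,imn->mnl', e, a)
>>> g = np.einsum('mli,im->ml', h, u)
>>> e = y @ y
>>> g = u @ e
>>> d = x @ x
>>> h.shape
(5, 5, 2)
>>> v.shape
(2, 2, 2)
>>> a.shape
(5, 5, 5)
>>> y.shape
(5, 5)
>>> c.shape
(2, 2, 7)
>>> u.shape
(2, 5)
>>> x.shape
(2, 2)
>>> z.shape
()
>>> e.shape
(5, 5)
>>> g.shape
(2, 5)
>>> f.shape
(5, 7, 2, 2)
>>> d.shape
(2, 2)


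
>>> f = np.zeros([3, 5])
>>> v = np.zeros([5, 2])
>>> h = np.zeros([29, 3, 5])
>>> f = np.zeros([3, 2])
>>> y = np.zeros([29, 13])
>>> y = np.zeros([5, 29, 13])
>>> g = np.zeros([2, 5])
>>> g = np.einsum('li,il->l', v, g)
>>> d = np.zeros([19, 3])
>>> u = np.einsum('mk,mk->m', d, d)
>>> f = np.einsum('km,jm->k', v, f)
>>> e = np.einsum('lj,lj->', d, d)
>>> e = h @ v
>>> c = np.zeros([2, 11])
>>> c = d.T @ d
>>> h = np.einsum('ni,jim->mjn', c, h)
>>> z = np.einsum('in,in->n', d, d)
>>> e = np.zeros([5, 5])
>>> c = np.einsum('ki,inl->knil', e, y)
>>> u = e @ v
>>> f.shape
(5,)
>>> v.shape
(5, 2)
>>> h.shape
(5, 29, 3)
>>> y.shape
(5, 29, 13)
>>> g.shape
(5,)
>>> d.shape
(19, 3)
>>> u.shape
(5, 2)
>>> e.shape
(5, 5)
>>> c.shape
(5, 29, 5, 13)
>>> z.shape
(3,)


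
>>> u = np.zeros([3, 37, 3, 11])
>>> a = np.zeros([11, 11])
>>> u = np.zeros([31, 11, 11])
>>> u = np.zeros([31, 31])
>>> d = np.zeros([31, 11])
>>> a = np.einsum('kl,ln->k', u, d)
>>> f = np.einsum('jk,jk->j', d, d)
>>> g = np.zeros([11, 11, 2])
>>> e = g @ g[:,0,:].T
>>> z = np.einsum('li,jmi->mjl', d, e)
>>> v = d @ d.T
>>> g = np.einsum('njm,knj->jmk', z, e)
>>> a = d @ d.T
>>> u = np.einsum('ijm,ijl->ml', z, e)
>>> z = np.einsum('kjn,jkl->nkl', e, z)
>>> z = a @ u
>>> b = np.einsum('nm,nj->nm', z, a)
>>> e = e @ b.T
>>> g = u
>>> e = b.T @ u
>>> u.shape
(31, 11)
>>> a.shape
(31, 31)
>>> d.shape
(31, 11)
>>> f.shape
(31,)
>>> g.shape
(31, 11)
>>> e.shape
(11, 11)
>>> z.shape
(31, 11)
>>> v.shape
(31, 31)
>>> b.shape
(31, 11)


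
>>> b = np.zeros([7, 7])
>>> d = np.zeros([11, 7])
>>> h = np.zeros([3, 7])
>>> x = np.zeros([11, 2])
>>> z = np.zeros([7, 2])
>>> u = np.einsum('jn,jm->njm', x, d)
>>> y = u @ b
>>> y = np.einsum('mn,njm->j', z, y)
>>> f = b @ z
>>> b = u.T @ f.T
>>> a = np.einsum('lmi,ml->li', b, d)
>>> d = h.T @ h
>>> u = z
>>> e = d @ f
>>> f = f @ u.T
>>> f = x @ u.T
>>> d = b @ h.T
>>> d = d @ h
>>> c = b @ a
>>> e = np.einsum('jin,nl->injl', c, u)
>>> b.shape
(7, 11, 7)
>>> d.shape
(7, 11, 7)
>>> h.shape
(3, 7)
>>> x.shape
(11, 2)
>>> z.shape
(7, 2)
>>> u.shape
(7, 2)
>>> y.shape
(11,)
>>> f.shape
(11, 7)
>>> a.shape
(7, 7)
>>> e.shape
(11, 7, 7, 2)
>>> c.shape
(7, 11, 7)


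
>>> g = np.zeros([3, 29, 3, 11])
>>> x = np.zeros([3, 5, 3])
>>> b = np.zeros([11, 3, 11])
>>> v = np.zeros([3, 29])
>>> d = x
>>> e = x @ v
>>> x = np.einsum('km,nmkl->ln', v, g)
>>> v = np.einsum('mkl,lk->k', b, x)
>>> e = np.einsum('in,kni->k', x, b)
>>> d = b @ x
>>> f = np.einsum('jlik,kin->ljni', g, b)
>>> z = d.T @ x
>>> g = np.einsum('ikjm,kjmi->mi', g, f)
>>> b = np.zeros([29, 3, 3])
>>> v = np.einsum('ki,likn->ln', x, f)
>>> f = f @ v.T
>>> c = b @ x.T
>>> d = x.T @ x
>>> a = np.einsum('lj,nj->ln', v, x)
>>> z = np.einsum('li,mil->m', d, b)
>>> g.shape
(11, 3)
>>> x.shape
(11, 3)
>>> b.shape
(29, 3, 3)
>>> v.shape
(29, 3)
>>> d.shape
(3, 3)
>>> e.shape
(11,)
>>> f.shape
(29, 3, 11, 29)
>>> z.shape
(29,)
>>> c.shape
(29, 3, 11)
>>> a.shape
(29, 11)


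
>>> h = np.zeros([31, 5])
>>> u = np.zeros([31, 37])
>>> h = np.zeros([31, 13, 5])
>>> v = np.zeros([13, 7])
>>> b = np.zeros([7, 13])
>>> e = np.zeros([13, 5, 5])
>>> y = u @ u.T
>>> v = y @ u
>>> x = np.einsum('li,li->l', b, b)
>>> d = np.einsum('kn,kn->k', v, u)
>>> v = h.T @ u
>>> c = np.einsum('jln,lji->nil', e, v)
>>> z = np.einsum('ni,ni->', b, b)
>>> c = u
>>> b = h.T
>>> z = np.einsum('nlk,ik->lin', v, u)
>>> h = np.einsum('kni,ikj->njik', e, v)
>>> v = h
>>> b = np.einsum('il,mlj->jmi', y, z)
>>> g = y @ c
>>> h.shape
(5, 37, 5, 13)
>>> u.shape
(31, 37)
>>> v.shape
(5, 37, 5, 13)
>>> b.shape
(5, 13, 31)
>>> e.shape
(13, 5, 5)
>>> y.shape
(31, 31)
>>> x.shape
(7,)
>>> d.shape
(31,)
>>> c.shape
(31, 37)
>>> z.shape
(13, 31, 5)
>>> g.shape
(31, 37)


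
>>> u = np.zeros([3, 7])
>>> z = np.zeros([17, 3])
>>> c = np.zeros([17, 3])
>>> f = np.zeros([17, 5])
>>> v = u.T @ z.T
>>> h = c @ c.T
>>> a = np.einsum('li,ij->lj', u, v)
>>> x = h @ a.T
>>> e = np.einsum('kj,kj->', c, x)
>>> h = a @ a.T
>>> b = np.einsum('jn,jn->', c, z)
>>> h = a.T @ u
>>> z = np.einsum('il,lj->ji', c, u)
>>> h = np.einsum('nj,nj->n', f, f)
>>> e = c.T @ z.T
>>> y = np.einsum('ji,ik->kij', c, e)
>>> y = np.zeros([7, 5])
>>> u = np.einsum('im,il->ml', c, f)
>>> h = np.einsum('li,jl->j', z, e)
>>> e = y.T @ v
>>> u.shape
(3, 5)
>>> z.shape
(7, 17)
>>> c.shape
(17, 3)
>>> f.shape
(17, 5)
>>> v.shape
(7, 17)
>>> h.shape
(3,)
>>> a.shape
(3, 17)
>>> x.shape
(17, 3)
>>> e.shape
(5, 17)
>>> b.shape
()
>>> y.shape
(7, 5)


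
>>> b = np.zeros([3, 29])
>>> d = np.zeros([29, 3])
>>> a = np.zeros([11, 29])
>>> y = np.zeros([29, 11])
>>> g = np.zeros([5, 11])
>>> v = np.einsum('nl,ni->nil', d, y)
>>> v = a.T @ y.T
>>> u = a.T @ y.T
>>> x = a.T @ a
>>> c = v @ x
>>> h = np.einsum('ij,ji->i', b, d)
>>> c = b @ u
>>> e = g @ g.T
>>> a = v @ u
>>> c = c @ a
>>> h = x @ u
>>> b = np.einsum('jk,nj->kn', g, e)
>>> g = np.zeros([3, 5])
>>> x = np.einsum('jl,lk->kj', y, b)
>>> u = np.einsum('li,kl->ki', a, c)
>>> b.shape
(11, 5)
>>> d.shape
(29, 3)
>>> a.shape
(29, 29)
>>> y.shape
(29, 11)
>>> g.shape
(3, 5)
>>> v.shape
(29, 29)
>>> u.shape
(3, 29)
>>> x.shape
(5, 29)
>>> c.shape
(3, 29)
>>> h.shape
(29, 29)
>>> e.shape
(5, 5)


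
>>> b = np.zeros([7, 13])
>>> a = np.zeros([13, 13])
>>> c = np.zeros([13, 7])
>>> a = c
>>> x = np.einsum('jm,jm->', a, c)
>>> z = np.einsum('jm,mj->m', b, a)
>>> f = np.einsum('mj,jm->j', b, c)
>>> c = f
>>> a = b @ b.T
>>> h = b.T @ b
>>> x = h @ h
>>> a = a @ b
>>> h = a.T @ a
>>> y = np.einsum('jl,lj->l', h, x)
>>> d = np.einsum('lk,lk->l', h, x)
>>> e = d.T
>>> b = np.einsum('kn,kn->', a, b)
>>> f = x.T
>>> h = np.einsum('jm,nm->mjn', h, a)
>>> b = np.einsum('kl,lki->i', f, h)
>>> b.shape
(7,)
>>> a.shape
(7, 13)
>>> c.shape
(13,)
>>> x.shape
(13, 13)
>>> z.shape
(13,)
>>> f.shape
(13, 13)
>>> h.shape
(13, 13, 7)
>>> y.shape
(13,)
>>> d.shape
(13,)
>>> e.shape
(13,)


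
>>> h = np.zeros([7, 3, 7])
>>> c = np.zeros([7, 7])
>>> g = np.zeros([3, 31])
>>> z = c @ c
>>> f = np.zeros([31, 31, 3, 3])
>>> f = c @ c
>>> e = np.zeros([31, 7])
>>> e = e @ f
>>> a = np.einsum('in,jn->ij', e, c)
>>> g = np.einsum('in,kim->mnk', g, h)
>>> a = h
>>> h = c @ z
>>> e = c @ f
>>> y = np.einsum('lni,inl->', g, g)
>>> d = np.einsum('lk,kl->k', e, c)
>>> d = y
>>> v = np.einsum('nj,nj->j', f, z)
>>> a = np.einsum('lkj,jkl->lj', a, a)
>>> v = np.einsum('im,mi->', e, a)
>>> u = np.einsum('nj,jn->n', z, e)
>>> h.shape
(7, 7)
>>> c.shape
(7, 7)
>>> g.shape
(7, 31, 7)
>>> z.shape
(7, 7)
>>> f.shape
(7, 7)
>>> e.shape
(7, 7)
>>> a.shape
(7, 7)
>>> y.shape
()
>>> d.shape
()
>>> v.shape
()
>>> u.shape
(7,)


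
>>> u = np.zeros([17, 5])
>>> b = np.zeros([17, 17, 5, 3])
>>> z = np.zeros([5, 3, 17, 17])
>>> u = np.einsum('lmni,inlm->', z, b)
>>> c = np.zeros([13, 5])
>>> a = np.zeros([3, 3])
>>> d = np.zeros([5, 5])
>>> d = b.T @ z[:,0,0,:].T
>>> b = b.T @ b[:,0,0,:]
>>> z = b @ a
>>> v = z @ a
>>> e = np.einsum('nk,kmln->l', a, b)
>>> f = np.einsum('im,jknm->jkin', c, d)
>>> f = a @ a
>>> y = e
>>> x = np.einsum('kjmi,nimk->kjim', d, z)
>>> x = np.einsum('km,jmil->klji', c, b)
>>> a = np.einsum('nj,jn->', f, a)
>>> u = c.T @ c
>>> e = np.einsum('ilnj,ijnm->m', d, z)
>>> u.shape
(5, 5)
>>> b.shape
(3, 5, 17, 3)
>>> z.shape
(3, 5, 17, 3)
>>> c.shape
(13, 5)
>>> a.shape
()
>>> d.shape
(3, 5, 17, 5)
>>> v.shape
(3, 5, 17, 3)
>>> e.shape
(3,)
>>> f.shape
(3, 3)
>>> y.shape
(17,)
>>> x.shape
(13, 3, 3, 17)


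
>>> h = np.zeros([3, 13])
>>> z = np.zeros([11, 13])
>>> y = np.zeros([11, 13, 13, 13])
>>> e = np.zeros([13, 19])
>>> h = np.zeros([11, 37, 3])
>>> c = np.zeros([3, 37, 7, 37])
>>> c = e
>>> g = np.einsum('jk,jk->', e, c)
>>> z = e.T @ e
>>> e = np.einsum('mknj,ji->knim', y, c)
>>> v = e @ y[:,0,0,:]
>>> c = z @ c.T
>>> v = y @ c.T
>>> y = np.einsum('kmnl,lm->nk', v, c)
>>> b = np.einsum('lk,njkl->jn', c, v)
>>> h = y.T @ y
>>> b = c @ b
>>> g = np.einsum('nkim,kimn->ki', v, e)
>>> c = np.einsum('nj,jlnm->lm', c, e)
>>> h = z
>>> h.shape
(19, 19)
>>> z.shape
(19, 19)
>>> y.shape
(13, 11)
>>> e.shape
(13, 13, 19, 11)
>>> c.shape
(13, 11)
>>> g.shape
(13, 13)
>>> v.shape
(11, 13, 13, 19)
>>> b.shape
(19, 11)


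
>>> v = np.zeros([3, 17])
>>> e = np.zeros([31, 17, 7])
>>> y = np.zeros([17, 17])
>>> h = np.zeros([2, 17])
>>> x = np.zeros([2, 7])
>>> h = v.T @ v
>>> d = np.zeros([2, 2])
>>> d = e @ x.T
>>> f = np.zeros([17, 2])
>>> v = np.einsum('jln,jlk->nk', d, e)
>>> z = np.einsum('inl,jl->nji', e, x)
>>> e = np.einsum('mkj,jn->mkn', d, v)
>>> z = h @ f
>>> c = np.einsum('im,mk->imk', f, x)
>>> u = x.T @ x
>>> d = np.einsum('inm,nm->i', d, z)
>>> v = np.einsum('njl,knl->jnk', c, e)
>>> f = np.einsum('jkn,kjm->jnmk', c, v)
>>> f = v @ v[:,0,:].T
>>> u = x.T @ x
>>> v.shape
(2, 17, 31)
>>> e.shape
(31, 17, 7)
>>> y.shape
(17, 17)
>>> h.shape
(17, 17)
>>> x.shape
(2, 7)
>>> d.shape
(31,)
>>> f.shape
(2, 17, 2)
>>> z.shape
(17, 2)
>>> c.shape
(17, 2, 7)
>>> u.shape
(7, 7)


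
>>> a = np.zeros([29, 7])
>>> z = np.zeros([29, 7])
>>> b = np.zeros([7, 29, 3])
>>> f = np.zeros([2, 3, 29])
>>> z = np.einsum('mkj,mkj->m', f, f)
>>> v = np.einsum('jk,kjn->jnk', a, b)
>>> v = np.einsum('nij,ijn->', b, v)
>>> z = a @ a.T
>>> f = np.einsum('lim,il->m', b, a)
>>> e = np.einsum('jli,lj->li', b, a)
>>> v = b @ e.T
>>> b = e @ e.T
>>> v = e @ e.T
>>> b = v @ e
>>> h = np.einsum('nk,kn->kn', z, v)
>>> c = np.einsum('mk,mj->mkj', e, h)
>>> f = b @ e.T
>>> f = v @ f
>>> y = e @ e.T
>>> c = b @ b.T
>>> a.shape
(29, 7)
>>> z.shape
(29, 29)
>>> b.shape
(29, 3)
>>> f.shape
(29, 29)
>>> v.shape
(29, 29)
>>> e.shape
(29, 3)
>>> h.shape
(29, 29)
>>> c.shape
(29, 29)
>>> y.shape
(29, 29)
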